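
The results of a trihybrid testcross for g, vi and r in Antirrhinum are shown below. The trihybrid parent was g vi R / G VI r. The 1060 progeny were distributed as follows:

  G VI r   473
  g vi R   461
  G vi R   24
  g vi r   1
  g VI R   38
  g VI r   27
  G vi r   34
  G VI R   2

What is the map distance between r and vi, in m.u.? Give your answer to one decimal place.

The two rarest classes, g vi r and G VI R, are the double crossovers. Comparing them with the parentals, only the r allele has switched, so r is the middle locus and the order is g – r – vi.
Crossovers in the r–vi interval produce the single-crossover classes g VI R and G vi r (38 + 34 = 72) plus the double crossovers (3).
RF(r–vi) = (72 + 3) / 1060 = 75/1060 = 0.0708 → 7.1 m.u.

7.1 m.u.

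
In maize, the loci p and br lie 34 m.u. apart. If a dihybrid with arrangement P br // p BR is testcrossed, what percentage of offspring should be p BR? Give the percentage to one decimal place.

A map distance of 34 m.u. corresponds to a recombination frequency of 0.340.
The F1 is P br / p BR, so p BR is a parental gamete class with expected frequency (1 − r)/2 = 0.660/2 = 0.3300.
That is 0.3300 = 33.0% of the progeny.

33.0%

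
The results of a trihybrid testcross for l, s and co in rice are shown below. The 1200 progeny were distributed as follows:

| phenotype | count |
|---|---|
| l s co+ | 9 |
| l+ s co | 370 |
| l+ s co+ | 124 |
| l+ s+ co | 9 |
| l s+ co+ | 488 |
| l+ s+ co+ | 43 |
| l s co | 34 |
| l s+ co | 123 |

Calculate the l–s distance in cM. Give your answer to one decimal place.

The two most frequent reciprocal classes, l+ s co and l s+ co+, are the parental types, so the F1 was l+ s co / l s+ co+.
The two rarest classes, l+ s+ co and l s co+, are the double crossovers. Comparing them with the parentals, only the s allele has switched, so s is the middle locus and the order is co – s – l.
Crossovers in the s–l interval produce the single-crossover classes l s co and l+ s+ co+ (34 + 43 = 77) plus the double crossovers (18).
RF(s–l) = (77 + 18) / 1200 = 95/1200 = 0.0792 → 7.9 cM.

7.9 cM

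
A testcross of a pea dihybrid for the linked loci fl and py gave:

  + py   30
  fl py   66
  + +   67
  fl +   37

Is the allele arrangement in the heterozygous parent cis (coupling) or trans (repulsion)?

The two most frequent classes are + + (67) and fl py (66); these are the parental (non-recombinant) types.
So the F1 carried + + on one chromosome and fl py on the other — the recessive alleles are on the same chromosome (cis / coupling).

cis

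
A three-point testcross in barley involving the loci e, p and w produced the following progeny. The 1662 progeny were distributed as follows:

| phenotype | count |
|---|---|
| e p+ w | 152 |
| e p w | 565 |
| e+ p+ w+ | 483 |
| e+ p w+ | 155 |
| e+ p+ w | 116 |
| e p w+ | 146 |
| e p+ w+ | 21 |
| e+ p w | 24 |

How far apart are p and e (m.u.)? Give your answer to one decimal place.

21.2 m.u.

The two most frequent reciprocal classes, e p w and e+ p+ w+, are the parental types, so the F1 was e p w / e+ p+ w+.
The two rarest classes, e+ p w and e p+ w+, are the double crossovers. Comparing them with the parentals, only the e allele has switched, so e is the middle locus and the order is w – e – p.
Crossovers in the e–p interval produce the single-crossover classes e p+ w and e+ p w+ (152 + 155 = 307) plus the double crossovers (45).
RF(e–p) = (307 + 45) / 1662 = 352/1662 = 0.2118 → 21.2 m.u.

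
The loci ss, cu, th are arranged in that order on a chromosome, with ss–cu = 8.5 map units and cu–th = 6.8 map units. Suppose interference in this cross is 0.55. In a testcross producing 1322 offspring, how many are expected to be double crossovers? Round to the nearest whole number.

Map distances give recombination frequencies of 0.085 and 0.068 for the two intervals.
With interference 0.55 (so coincidence = 0.45), expected double-crossover frequency = 0.085 × 0.068 × 0.45 = 0.00260.
Expected number = 0.00260 × 1322 = 3.44 ≈ 3.

3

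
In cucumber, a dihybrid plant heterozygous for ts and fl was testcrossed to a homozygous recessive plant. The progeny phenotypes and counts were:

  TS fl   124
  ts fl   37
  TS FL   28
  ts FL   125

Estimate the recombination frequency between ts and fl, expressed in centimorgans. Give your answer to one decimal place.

20.7 centimorgans

The two most frequent classes, TS fl (124) and ts FL (125), are the parental types, so the F1 was TS fl / ts FL.
The recombinant classes are TS FL and ts fl: 28 + 37 = 65.
Recombination frequency = 65/314 = 0.2070 ≈ 20.7%, i.e. 20.7 centimorgans.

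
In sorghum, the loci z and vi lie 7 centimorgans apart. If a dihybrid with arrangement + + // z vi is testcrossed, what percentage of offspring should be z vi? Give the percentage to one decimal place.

A map distance of 7 centimorgans corresponds to a recombination frequency of 0.070.
The F1 is + + / z vi, so z vi is a parental gamete class with expected frequency (1 − r)/2 = 0.930/2 = 0.4650.
That is 0.4650 = 46.5% of the progeny.

46.5%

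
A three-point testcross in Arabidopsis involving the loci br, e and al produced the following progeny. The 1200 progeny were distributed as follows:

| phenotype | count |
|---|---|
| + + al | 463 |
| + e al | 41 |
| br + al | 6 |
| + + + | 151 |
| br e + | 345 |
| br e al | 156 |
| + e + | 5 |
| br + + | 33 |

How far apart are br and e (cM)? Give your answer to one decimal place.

The two most frequent reciprocal classes, + + al and br e +, are the parental types, so the F1 was + + al / br e +.
The two rarest classes, br + al and + e +, are the double crossovers. Comparing them with the parentals, only the br allele has switched, so br is the middle locus and the order is e – br – al.
Crossovers in the e–br interval produce the single-crossover classes + e al and br + + (41 + 33 = 74) plus the double crossovers (11).
RF(e–br) = (74 + 11) / 1200 = 85/1200 = 0.0708 → 7.1 cM.

7.1 cM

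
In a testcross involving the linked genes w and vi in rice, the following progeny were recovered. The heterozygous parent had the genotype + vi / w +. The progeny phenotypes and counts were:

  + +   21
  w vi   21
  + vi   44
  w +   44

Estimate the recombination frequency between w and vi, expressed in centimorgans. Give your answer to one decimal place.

The recombinant classes are + + and w vi: 21 + 21 = 42.
Recombination frequency = 42/130 = 0.3231 ≈ 32.3%, i.e. 32.3 centimorgans.

32.3 centimorgans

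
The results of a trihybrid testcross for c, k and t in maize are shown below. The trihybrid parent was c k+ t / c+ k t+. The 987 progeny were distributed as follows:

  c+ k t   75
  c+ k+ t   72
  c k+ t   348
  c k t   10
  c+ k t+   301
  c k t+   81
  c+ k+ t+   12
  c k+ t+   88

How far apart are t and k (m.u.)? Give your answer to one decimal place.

The two rarest classes, c k t and c+ k+ t+, are the double crossovers. Comparing them with the parentals, only the k allele has switched, so k is the middle locus and the order is t – k – c.
Crossovers in the t–k interval produce the single-crossover classes c k+ t+ and c+ k t (88 + 75 = 163) plus the double crossovers (22).
RF(t–k) = (163 + 22) / 987 = 185/987 = 0.1874 → 18.7 m.u.

18.7 m.u.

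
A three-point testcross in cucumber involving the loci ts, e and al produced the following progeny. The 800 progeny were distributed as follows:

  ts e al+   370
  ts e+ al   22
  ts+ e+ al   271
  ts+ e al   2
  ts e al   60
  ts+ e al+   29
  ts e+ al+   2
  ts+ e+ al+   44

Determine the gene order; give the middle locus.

The two most frequent reciprocal classes, ts e al+ and ts+ e+ al, are the parental types, so the F1 was ts e al+ / ts+ e+ al.
The two rarest classes, ts e+ al+ and ts+ e al, are the double crossovers. Comparing them with the parentals, only the e allele has switched, so e is the middle locus and the order is al – e – ts.

e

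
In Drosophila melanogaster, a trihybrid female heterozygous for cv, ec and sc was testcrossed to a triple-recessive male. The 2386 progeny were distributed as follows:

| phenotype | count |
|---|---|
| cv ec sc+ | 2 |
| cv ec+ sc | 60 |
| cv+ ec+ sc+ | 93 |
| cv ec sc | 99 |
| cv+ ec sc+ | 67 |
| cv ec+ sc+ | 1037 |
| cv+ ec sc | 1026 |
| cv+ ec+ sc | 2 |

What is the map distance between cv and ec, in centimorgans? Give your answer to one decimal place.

8.2 centimorgans

The two most frequent reciprocal classes, cv ec+ sc+ and cv+ ec sc, are the parental types, so the F1 was cv ec+ sc+ / cv+ ec sc.
The two rarest classes, cv ec sc+ and cv+ ec+ sc, are the double crossovers. Comparing them with the parentals, only the ec allele has switched, so ec is the middle locus and the order is cv – ec – sc.
Crossovers in the cv–ec interval produce the single-crossover classes cv+ ec+ sc+ and cv ec sc (93 + 99 = 192) plus the double crossovers (4).
RF(cv–ec) = (192 + 4) / 2386 = 196/2386 = 0.0821 → 8.2 centimorgans.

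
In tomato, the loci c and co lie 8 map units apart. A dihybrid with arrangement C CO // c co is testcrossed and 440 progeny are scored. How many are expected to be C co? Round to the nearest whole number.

A map distance of 8 map units corresponds to a recombination frequency of 0.080.
The F1 is C CO / c co, so C co is a recombinant gamete class with expected frequency r/2 = 0.080/2 = 0.0400.
Expected number = 0.0400 × 440 = 17.60 ≈ 18.

18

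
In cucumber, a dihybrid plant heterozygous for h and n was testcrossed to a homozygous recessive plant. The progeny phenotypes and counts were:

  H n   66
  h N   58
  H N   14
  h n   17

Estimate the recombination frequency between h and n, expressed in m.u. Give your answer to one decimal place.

The two most frequent classes, H n (66) and h N (58), are the parental types, so the F1 was H n / h N.
The recombinant classes are H N and h n: 14 + 17 = 31.
Recombination frequency = 31/155 = 0.2000 ≈ 20.0%, i.e. 20.0 m.u.

20.0 m.u.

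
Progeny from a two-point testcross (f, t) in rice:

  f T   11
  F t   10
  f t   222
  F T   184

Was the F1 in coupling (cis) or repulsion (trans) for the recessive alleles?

The two most frequent classes are F T (184) and f t (222); these are the parental (non-recombinant) types.
So the F1 carried F T on one chromosome and f t on the other — the recessive alleles are on the same chromosome (cis / coupling).

cis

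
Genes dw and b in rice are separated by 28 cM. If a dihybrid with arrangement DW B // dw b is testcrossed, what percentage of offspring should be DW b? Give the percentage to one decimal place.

14.0%

A map distance of 28 cM corresponds to a recombination frequency of 0.280.
The F1 is DW B / dw b, so DW b is a recombinant gamete class with expected frequency r/2 = 0.280/2 = 0.1400.
That is 0.1400 = 14.0% of the progeny.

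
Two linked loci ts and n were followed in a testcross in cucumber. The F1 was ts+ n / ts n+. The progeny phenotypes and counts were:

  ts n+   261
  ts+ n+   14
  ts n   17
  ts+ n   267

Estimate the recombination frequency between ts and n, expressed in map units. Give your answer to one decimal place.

5.5 map units

The recombinant classes are ts+ n+ and ts n: 14 + 17 = 31.
Recombination frequency = 31/559 = 0.0555 ≈ 5.5%, i.e. 5.5 map units.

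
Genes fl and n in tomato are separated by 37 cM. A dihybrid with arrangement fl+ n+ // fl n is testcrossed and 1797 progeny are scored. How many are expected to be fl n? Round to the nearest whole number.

A map distance of 37 cM corresponds to a recombination frequency of 0.370.
The F1 is fl+ n+ / fl n, so fl n is a parental gamete class with expected frequency (1 − r)/2 = 0.630/2 = 0.3150.
Expected number = 0.3150 × 1797 = 566.05 ≈ 566.

566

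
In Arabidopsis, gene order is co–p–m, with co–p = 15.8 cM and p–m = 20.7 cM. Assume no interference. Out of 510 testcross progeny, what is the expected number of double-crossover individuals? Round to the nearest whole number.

Map distances give recombination frequencies of 0.158 and 0.207 for the two intervals.
With no interference, expected double-crossover frequency = 0.158 × 0.207 = 0.03271.
Expected number = 0.03271 × 510 = 16.68 ≈ 17.

17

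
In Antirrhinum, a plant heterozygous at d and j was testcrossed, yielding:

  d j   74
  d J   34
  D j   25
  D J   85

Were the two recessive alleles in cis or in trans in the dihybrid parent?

The two most frequent classes are D J (85) and d j (74); these are the parental (non-recombinant) types.
So the F1 carried D J on one chromosome and d j on the other — the recessive alleles are on the same chromosome (cis / coupling).

cis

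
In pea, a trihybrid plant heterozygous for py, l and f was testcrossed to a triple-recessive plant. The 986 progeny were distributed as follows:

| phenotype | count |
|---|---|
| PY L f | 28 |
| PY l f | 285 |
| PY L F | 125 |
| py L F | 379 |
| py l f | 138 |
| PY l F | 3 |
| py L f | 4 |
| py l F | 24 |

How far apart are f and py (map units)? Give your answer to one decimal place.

27.4 map units

The two most frequent reciprocal classes, py L F and PY l f, are the parental types, so the F1 was py L F / PY l f.
The two rarest classes, py L f and PY l F, are the double crossovers. Comparing them with the parentals, only the f allele has switched, so f is the middle locus and the order is py – f – l.
Crossovers in the py–f interval produce the single-crossover classes PY L F and py l f (125 + 138 = 263) plus the double crossovers (7).
RF(py–f) = (263 + 7) / 986 = 270/986 = 0.2738 → 27.4 map units.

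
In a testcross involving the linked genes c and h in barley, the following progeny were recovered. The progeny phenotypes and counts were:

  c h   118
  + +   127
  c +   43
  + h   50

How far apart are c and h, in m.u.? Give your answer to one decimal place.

27.5 m.u.

The two most frequent classes, + + (127) and c h (118), are the parental types, so the F1 was + + / c h.
The recombinant classes are + h and c +: 50 + 43 = 93.
Recombination frequency = 93/338 = 0.2751 ≈ 27.5%, i.e. 27.5 m.u.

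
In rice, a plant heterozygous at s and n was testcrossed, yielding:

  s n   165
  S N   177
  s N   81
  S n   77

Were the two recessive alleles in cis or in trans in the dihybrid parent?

cis

The two most frequent classes are S N (177) and s n (165); these are the parental (non-recombinant) types.
So the F1 carried S N on one chromosome and s n on the other — the recessive alleles are on the same chromosome (cis / coupling).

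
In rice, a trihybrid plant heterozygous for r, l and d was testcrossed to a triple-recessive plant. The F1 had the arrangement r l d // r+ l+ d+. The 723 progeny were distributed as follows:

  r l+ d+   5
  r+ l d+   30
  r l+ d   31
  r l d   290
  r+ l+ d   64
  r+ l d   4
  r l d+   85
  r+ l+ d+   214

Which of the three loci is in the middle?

The two rarest classes, r+ l d and r l+ d+, are the double crossovers. Comparing them with the parentals, only the r allele has switched, so r is the middle locus and the order is d – r – l.

r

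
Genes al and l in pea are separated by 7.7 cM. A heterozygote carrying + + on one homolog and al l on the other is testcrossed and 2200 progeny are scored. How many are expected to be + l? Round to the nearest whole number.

85

A map distance of 7.7 cM corresponds to a recombination frequency of 0.077.
The F1 is + + / al l, so + l is a recombinant gamete class with expected frequency r/2 = 0.077/2 = 0.0385.
Expected number = 0.0385 × 2200 = 84.70 ≈ 85.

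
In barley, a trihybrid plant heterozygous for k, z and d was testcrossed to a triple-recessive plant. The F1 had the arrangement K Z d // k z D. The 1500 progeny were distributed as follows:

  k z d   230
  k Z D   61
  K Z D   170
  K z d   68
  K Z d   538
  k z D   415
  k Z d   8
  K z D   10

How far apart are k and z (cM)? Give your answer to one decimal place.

9.8 cM

The two rarest classes, k Z d and K z D, are the double crossovers. Comparing them with the parentals, only the k allele has switched, so k is the middle locus and the order is z – k – d.
Crossovers in the z–k interval produce the single-crossover classes K z d and k Z D (68 + 61 = 129) plus the double crossovers (18).
RF(z–k) = (129 + 18) / 1500 = 147/1500 = 0.0980 → 9.8 cM.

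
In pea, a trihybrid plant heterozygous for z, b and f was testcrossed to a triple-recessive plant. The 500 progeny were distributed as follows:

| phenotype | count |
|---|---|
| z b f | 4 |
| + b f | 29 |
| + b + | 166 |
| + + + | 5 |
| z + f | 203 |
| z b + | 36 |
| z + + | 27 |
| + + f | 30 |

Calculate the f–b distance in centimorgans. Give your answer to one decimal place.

The two most frequent reciprocal classes, + b + and z + f, are the parental types, so the F1 was + b + / z + f.
The two rarest classes, + + + and z b f, are the double crossovers. Comparing them with the parentals, only the b allele has switched, so b is the middle locus and the order is f – b – z.
Crossovers in the f–b interval produce the single-crossover classes + b f and z + + (29 + 27 = 56) plus the double crossovers (9).
RF(f–b) = (56 + 9) / 500 = 65/500 = 0.1300 → 13.0 centimorgans.

13.0 centimorgans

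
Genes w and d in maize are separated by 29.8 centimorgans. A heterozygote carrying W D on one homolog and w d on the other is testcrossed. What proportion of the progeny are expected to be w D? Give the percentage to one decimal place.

14.9%

A map distance of 29.8 centimorgans corresponds to a recombination frequency of 0.298.
The F1 is W D / w d, so w D is a recombinant gamete class with expected frequency r/2 = 0.298/2 = 0.1490.
That is 0.1490 = 14.9% of the progeny.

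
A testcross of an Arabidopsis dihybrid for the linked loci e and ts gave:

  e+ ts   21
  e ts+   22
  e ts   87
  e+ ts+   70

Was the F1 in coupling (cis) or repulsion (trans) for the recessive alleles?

cis

The two most frequent classes are e+ ts+ (70) and e ts (87); these are the parental (non-recombinant) types.
So the F1 carried e+ ts+ on one chromosome and e ts on the other — the recessive alleles are on the same chromosome (cis / coupling).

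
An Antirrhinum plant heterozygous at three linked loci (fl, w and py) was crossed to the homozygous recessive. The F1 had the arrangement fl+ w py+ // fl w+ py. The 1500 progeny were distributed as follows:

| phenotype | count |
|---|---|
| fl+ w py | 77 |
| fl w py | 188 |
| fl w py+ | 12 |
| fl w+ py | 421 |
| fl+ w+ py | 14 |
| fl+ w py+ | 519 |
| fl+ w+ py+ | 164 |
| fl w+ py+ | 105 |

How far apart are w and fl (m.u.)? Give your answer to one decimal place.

The two rarest classes, fl w py+ and fl+ w+ py, are the double crossovers. Comparing them with the parentals, only the fl allele has switched, so fl is the middle locus and the order is py – fl – w.
Crossovers in the fl–w interval produce the single-crossover classes fl+ w+ py+ and fl w py (164 + 188 = 352) plus the double crossovers (26).
RF(fl–w) = (352 + 26) / 1500 = 378/1500 = 0.2520 → 25.2 m.u.

25.2 m.u.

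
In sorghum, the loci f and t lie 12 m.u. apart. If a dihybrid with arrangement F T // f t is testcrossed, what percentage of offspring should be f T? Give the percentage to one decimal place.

A map distance of 12 m.u. corresponds to a recombination frequency of 0.120.
The F1 is F T / f t, so f T is a recombinant gamete class with expected frequency r/2 = 0.120/2 = 0.0600.
That is 0.0600 = 6.0% of the progeny.

6.0%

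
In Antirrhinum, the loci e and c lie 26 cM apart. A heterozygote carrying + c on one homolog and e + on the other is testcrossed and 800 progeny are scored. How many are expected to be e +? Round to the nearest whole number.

296

A map distance of 26 cM corresponds to a recombination frequency of 0.260.
The F1 is + c / e +, so e + is a parental gamete class with expected frequency (1 − r)/2 = 0.740/2 = 0.3700.
Expected number = 0.3700 × 800 = 296.00 ≈ 296.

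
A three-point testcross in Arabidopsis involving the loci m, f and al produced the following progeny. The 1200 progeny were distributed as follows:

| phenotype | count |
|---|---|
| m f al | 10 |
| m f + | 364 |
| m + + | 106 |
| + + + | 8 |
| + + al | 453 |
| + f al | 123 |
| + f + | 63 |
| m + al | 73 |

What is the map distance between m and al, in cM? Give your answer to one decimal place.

12.8 cM

The two most frequent reciprocal classes, m f + and + + al, are the parental types, so the F1 was m f + / + + al.
The two rarest classes, m f al and + + +, are the double crossovers. Comparing them with the parentals, only the al allele has switched, so al is the middle locus and the order is f – al – m.
Crossovers in the al–m interval produce the single-crossover classes + f + and m + al (63 + 73 = 136) plus the double crossovers (18).
RF(al–m) = (136 + 18) / 1200 = 154/1200 = 0.1283 → 12.8 cM.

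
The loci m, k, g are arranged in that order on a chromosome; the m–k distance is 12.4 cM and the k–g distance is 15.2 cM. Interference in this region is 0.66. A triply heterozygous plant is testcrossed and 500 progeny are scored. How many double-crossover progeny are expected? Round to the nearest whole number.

Map distances give recombination frequencies of 0.124 and 0.152 for the two intervals.
With interference 0.66 (so coincidence = 0.34), expected double-crossover frequency = 0.124 × 0.152 × 0.34 = 0.00641.
Expected number = 0.00641 × 500 = 3.20 ≈ 3.

3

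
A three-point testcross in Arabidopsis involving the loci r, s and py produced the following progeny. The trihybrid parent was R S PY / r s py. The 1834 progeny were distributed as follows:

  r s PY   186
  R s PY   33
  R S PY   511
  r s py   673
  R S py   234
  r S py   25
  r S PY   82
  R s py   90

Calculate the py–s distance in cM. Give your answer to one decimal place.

The two rarest classes, R s PY and r S py, are the double crossovers. Comparing them with the parentals, only the s allele has switched, so s is the middle locus and the order is py – s – r.
Crossovers in the py–s interval produce the single-crossover classes R S py and r s PY (234 + 186 = 420) plus the double crossovers (58).
RF(py–s) = (420 + 58) / 1834 = 478/1834 = 0.2606 → 26.1 cM.

26.1 cM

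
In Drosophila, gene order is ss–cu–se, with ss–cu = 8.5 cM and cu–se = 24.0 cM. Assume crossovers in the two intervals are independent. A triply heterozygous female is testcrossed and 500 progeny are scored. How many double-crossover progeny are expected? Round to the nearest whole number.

Map distances give recombination frequencies of 0.085 and 0.240 for the two intervals.
With no interference, expected double-crossover frequency = 0.085 × 0.240 = 0.02040.
Expected number = 0.02040 × 500 = 10.20 ≈ 10.

10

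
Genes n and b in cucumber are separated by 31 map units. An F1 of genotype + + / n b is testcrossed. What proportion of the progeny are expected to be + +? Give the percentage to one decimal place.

34.5%

A map distance of 31 map units corresponds to a recombination frequency of 0.310.
The F1 is + + / n b, so + + is a parental gamete class with expected frequency (1 − r)/2 = 0.690/2 = 0.3450.
That is 0.3450 = 34.5% of the progeny.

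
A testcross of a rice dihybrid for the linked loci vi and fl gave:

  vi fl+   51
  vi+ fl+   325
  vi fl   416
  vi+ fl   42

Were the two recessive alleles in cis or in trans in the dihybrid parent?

cis

The two most frequent classes are vi+ fl+ (325) and vi fl (416); these are the parental (non-recombinant) types.
So the F1 carried vi+ fl+ on one chromosome and vi fl on the other — the recessive alleles are on the same chromosome (cis / coupling).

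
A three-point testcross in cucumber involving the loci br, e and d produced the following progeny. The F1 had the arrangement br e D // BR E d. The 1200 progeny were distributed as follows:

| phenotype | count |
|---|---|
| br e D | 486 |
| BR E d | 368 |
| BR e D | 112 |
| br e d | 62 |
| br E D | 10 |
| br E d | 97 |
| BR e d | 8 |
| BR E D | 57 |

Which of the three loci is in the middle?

e

The two rarest classes, br E D and BR e d, are the double crossovers. Comparing them with the parentals, only the e allele has switched, so e is the middle locus and the order is d – e – br.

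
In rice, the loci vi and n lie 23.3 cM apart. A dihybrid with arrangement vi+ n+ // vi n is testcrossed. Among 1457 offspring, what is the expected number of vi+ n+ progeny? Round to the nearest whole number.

559

A map distance of 23.3 cM corresponds to a recombination frequency of 0.233.
The F1 is vi+ n+ / vi n, so vi+ n+ is a parental gamete class with expected frequency (1 − r)/2 = 0.767/2 = 0.3835.
Expected number = 0.3835 × 1457 = 558.76 ≈ 559.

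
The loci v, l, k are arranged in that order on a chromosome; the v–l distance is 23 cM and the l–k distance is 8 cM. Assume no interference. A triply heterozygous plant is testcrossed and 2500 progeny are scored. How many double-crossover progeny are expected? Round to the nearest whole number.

46

Map distances give recombination frequencies of 0.230 and 0.080 for the two intervals.
With no interference, expected double-crossover frequency = 0.230 × 0.080 = 0.01840.
Expected number = 0.01840 × 2500 = 46.00 ≈ 46.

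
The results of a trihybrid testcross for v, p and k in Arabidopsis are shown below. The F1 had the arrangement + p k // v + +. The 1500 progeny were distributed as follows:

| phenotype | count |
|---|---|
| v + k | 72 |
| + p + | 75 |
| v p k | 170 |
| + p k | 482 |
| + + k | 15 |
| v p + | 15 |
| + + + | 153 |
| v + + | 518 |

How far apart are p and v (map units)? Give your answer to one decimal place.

The two rarest classes, + + k and v p +, are the double crossovers. Comparing them with the parentals, only the p allele has switched, so p is the middle locus and the order is k – p – v.
Crossovers in the p–v interval produce the single-crossover classes v p k and + + + (170 + 153 = 323) plus the double crossovers (30).
RF(p–v) = (323 + 30) / 1500 = 353/1500 = 0.2353 → 23.5 map units.

23.5 map units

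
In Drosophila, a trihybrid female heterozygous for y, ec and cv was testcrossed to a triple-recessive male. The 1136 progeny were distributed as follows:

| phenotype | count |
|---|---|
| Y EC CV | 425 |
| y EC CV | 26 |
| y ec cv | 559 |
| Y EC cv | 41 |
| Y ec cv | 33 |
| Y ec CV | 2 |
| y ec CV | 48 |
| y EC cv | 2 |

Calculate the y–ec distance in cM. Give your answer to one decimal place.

The two most frequent reciprocal classes, y ec cv and Y EC CV, are the parental types, so the F1 was y ec cv / Y EC CV.
The two rarest classes, y EC cv and Y ec CV, are the double crossovers. Comparing them with the parentals, only the ec allele has switched, so ec is the middle locus and the order is y – ec – cv.
Crossovers in the y–ec interval produce the single-crossover classes Y ec cv and y EC CV (33 + 26 = 59) plus the double crossovers (4).
RF(y–ec) = (59 + 4) / 1136 = 63/1136 = 0.0555 → 5.5 cM.

5.5 cM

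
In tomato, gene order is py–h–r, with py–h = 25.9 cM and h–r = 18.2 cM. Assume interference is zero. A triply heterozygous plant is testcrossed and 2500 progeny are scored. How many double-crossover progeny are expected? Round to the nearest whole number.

Map distances give recombination frequencies of 0.259 and 0.182 for the two intervals.
With no interference, expected double-crossover frequency = 0.259 × 0.182 = 0.04714.
Expected number = 0.04714 × 2500 = 117.84 ≈ 118.

118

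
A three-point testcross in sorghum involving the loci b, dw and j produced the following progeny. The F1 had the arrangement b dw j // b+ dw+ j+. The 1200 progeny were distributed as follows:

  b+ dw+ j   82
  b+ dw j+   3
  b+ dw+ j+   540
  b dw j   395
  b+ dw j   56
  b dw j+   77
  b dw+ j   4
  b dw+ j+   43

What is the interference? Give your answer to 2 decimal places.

The two rarest classes, b dw+ j and b+ dw j+, are the double crossovers. Comparing them with the parentals, only the dw allele has switched, so dw is the middle locus and the order is j – dw – b.
j–dw: (159 + 7)/1200 = 0.1383; dw–b: (99 + 7)/1200 = 0.0883.
Expected DCO frequency = 0.1383 × 0.0883 ≈ 0.01221; observed = 7/1200 ≈ 0.00583.
Coefficient of coincidence = 0.00583/0.01221 ≈ 0.48; interference = 1 − 0.48 = 0.52.

0.52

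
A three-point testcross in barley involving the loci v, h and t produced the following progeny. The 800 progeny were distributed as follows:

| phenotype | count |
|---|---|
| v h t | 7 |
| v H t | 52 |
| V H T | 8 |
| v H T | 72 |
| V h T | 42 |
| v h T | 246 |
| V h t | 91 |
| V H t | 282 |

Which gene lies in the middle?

t

The two most frequent reciprocal classes, v h T and V H t, are the parental types, so the F1 was v h T / V H t.
The two rarest classes, v h t and V H T, are the double crossovers. Comparing them with the parentals, only the t allele has switched, so t is the middle locus and the order is h – t – v.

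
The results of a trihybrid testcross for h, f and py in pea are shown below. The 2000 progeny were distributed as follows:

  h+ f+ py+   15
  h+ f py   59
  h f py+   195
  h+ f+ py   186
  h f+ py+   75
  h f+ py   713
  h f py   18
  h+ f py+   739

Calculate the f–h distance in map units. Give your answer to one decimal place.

The two most frequent reciprocal classes, h f+ py and h+ f py+, are the parental types, so the F1 was h f+ py / h+ f py+.
The two rarest classes, h f py and h+ f+ py+, are the double crossovers. Comparing them with the parentals, only the f allele has switched, so f is the middle locus and the order is py – f – h.
Crossovers in the f–h interval produce the single-crossover classes h+ f+ py and h f py+ (186 + 195 = 381) plus the double crossovers (33).
RF(f–h) = (381 + 33) / 2000 = 414/2000 = 0.2070 → 20.7 map units.

20.7 map units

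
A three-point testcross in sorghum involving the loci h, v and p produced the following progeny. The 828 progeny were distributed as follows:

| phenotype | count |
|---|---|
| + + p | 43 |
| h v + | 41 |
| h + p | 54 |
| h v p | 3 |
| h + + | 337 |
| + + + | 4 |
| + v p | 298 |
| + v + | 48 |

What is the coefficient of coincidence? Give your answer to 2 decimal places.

The two most frequent reciprocal classes, h + + and + v p, are the parental types, so the F1 was h + + / + v p.
The two rarest classes, + + + and h v p, are the double crossovers. Comparing them with the parentals, only the h allele has switched, so h is the middle locus and the order is p – h – v.
p–h: (102 + 7)/828 = 0.1316; h–v: (84 + 7)/828 = 0.1099.
Expected DCO frequency = 0.1316 × 0.1099 ≈ 0.01446; observed = 7/828 ≈ 0.00845.
Coefficient of coincidence = 0.00845/0.01446 ≈ 0.58.

0.58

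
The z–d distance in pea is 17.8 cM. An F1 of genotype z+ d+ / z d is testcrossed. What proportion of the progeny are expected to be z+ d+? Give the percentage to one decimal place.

A map distance of 17.8 cM corresponds to a recombination frequency of 0.178.
The F1 is z+ d+ / z d, so z+ d+ is a parental gamete class with expected frequency (1 − r)/2 = 0.822/2 = 0.4110.
That is 0.4110 = 41.1% of the progeny.

41.1%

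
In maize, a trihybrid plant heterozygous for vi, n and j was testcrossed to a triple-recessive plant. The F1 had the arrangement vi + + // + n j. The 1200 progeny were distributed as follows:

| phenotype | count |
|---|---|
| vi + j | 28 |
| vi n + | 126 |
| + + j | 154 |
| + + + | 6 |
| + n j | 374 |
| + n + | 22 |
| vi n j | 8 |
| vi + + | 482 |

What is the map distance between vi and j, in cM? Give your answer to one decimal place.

The two rarest classes, + + + and vi n j, are the double crossovers. Comparing them with the parentals, only the vi allele has switched, so vi is the middle locus and the order is j – vi – n.
Crossovers in the j–vi interval produce the single-crossover classes vi + j and + n + (28 + 22 = 50) plus the double crossovers (14).
RF(j–vi) = (50 + 14) / 1200 = 64/1200 = 0.0533 → 5.3 cM.

5.3 cM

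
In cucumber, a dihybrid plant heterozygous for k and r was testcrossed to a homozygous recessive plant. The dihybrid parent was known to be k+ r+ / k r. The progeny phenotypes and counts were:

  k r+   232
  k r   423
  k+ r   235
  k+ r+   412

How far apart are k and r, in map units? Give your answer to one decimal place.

The recombinant classes are k+ r and k r+: 235 + 232 = 467.
Recombination frequency = 467/1302 = 0.3587 ≈ 35.9%, i.e. 35.9 map units.

35.9 map units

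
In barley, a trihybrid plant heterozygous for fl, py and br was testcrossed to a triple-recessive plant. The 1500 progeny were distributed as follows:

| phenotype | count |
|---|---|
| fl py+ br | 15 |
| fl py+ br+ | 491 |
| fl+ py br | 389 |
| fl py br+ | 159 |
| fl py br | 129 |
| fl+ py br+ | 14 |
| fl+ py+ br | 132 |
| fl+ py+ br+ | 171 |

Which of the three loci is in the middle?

The two most frequent reciprocal classes, fl py+ br+ and fl+ py br, are the parental types, so the F1 was fl py+ br+ / fl+ py br.
The two rarest classes, fl py+ br and fl+ py br+, are the double crossovers. Comparing them with the parentals, only the br allele has switched, so br is the middle locus and the order is py – br – fl.

br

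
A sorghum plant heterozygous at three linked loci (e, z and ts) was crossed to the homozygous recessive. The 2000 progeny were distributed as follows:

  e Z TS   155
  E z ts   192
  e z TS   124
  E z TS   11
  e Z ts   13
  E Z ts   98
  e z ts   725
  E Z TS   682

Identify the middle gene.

The two most frequent reciprocal classes, e z ts and E Z TS, are the parental types, so the F1 was e z ts / E Z TS.
The two rarest classes, e Z ts and E z TS, are the double crossovers. Comparing them with the parentals, only the z allele has switched, so z is the middle locus and the order is ts – z – e.

z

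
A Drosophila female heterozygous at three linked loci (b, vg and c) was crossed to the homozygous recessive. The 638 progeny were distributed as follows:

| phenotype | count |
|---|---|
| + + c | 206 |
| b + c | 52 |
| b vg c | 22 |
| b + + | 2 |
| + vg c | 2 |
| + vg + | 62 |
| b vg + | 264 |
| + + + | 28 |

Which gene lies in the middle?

vg

The two most frequent reciprocal classes, b vg + and + + c, are the parental types, so the F1 was b vg + / + + c.
The two rarest classes, b + + and + vg c, are the double crossovers. Comparing them with the parentals, only the vg allele has switched, so vg is the middle locus and the order is b – vg – c.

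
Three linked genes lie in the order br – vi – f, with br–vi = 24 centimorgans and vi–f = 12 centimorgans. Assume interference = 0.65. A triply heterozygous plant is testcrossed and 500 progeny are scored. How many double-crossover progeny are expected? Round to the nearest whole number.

Map distances give recombination frequencies of 0.240 and 0.120 for the two intervals.
With interference 0.65 (so coincidence = 0.35), expected double-crossover frequency = 0.240 × 0.120 × 0.35 = 0.01008.
Expected number = 0.01008 × 500 = 5.04 ≈ 5.

5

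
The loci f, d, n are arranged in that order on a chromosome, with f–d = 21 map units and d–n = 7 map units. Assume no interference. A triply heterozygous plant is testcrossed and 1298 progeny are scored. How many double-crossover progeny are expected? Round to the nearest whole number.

19

Map distances give recombination frequencies of 0.210 and 0.070 for the two intervals.
With no interference, expected double-crossover frequency = 0.210 × 0.070 = 0.01470.
Expected number = 0.01470 × 1298 = 19.08 ≈ 19.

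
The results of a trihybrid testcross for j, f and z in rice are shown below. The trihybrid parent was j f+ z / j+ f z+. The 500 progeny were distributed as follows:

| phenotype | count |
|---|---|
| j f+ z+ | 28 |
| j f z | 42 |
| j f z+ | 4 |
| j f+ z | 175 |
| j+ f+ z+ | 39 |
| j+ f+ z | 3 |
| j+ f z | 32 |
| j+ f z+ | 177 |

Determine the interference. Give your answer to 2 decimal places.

0.41

The two rarest classes, j+ f+ z and j f z+, are the double crossovers. Comparing them with the parentals, only the j allele has switched, so j is the middle locus and the order is f – j – z.
f–j: (81 + 7)/500 = 0.1760; j–z: (60 + 7)/500 = 0.1340.
Expected DCO frequency = 0.1760 × 0.1340 ≈ 0.02358; observed = 7/500 ≈ 0.01400.
Coefficient of coincidence = 0.01400/0.02358 ≈ 0.59; interference = 1 − 0.59 = 0.41.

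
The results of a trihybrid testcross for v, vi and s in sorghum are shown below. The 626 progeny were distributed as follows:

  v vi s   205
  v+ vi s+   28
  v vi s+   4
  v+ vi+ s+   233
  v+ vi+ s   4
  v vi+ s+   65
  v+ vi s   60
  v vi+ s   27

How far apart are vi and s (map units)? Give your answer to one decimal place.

10.1 map units

The two most frequent reciprocal classes, v+ vi+ s+ and v vi s, are the parental types, so the F1 was v+ vi+ s+ / v vi s.
The two rarest classes, v+ vi+ s and v vi s+, are the double crossovers. Comparing them with the parentals, only the s allele has switched, so s is the middle locus and the order is vi – s – v.
Crossovers in the vi–s interval produce the single-crossover classes v+ vi s+ and v vi+ s (28 + 27 = 55) plus the double crossovers (8).
RF(vi–s) = (55 + 8) / 626 = 63/626 = 0.1006 → 10.1 map units.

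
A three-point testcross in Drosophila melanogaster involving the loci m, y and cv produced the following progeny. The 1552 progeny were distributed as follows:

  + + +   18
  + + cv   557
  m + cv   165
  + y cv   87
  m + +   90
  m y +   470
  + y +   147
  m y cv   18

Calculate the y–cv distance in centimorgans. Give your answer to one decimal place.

The two most frequent reciprocal classes, + + cv and m y +, are the parental types, so the F1 was + + cv / m y +.
The two rarest classes, + + + and m y cv, are the double crossovers. Comparing them with the parentals, only the cv allele has switched, so cv is the middle locus and the order is m – cv – y.
Crossovers in the cv–y interval produce the single-crossover classes + y cv and m + + (87 + 90 = 177) plus the double crossovers (36).
RF(cv–y) = (177 + 36) / 1552 = 213/1552 = 0.1372 → 13.7 centimorgans.

13.7 centimorgans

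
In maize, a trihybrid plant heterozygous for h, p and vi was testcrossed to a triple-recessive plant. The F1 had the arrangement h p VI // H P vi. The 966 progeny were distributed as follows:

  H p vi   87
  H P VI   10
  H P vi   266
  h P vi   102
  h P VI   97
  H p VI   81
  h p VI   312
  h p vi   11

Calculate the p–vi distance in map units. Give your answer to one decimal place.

21.2 map units

The two rarest classes, h p vi and H P VI, are the double crossovers. Comparing them with the parentals, only the vi allele has switched, so vi is the middle locus and the order is p – vi – h.
Crossovers in the p–vi interval produce the single-crossover classes h P VI and H p vi (97 + 87 = 184) plus the double crossovers (21).
RF(p–vi) = (184 + 21) / 966 = 205/966 = 0.2122 → 21.2 map units.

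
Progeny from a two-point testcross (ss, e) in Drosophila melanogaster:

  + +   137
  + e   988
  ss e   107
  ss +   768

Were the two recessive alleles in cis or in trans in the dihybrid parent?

trans

The two most frequent classes are + e (988) and ss + (768); these are the parental (non-recombinant) types.
So the F1 carried + e on one chromosome and ss + on the other — the recessive alleles are on opposite chromosomes (trans / repulsion).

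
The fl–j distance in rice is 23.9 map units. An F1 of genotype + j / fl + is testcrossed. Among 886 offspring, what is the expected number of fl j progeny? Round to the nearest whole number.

106

A map distance of 23.9 map units corresponds to a recombination frequency of 0.239.
The F1 is + j / fl +, so fl j is a recombinant gamete class with expected frequency r/2 = 0.239/2 = 0.1195.
Expected number = 0.1195 × 886 = 105.88 ≈ 106.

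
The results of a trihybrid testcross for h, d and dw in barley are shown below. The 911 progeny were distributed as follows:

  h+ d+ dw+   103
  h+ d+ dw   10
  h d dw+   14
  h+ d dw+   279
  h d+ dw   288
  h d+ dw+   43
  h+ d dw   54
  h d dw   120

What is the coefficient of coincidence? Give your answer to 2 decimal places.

0.73

The two most frequent reciprocal classes, h+ d dw+ and h d+ dw, are the parental types, so the F1 was h+ d dw+ / h d+ dw.
The two rarest classes, h d dw+ and h+ d+ dw, are the double crossovers. Comparing them with the parentals, only the h allele has switched, so h is the middle locus and the order is d – h – dw.
d–h: (223 + 24)/911 = 0.2711; h–dw: (97 + 24)/911 = 0.1328.
Expected DCO frequency = 0.2711 × 0.1328 ≈ 0.03600; observed = 24/911 ≈ 0.02634.
Coefficient of coincidence = 0.02634/0.03600 ≈ 0.73.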